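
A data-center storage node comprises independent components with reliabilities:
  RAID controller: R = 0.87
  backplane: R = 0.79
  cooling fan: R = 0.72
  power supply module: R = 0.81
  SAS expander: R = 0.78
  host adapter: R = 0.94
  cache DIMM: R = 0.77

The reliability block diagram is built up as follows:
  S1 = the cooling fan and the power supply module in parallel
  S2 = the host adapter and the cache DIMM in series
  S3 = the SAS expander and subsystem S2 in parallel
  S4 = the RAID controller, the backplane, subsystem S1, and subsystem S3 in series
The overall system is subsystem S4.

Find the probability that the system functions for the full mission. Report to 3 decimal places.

Parallel (cooling fan and power supply module): 1 − (1 − 0.72000)(1 − 0.81000) = 0.94680
Series (host adapter and cache DIMM): 0.94000 × 0.77000 = 0.72380
Parallel (SAS expander and [0.72380]): 1 − (1 − 0.78000)(1 − 0.72380) = 0.93924
Series (RAID controller, backplane, [0.94680], and [0.93924]): 0.87000 × 0.79000 × 0.94680 × 0.93924 = 0.611

0.611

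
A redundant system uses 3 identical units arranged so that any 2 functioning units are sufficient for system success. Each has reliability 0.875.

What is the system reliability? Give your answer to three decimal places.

0.957

R = Σ_{i=2}^{3} C(3,i) p^i (1−p)^{3−i} with p = 0.875
C(3,2)·0.875^2·0.125^1 = 0.28711
C(3,3)·0.875^3·0.125^0 = 0.66992
Sum = 0.957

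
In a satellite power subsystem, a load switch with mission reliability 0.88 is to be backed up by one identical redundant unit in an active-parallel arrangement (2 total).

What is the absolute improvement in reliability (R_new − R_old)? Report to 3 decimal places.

R_before = 0.88
R_after = 1 − (1 − 0.88)^2 = 0.986
ΔR = 0.986 − 0.88 = 0.106

0.106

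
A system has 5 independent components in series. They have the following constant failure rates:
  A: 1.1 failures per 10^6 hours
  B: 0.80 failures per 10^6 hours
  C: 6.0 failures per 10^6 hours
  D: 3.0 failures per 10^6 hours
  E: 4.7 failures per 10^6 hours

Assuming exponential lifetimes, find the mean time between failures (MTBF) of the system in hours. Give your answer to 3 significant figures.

Series of exponential components: λ_sys = Σ λ_i
λ_sys = 0.0000011 + 0.00000080 + 0.0000060 + 0.0000030 + 0.0000047 = 1.5600e-05 /h
MTBF = 1 / λ_sys = 64100 h

64100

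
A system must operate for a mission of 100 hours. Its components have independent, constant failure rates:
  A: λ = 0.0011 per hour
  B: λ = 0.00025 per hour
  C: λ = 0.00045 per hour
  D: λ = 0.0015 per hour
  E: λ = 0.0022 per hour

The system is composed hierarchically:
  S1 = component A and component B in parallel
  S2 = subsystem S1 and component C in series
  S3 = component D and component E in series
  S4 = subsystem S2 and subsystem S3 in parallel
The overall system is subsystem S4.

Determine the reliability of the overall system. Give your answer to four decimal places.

R(A) = exp(−0.0011 × 100) = 0.895834
R(B) = exp(−0.00025 × 100) = 0.975310
R(C) = exp(−0.00045 × 100) = 0.955997
R(D) = exp(−0.0015 × 100) = 0.860708
R(E) = exp(−0.0022 × 100) = 0.802519
Parallel (A and B): 1 − (1 − 0.895834)(1 − 0.975310) = 0.997428
Series ([0.997428] and C): 0.997428 × 0.955997 = 0.953538
Series (D and E): 0.860708 × 0.802519 = 0.690735
Parallel ([0.953538] and [0.690735]): 1 − (1 − 0.953538)(1 − 0.690735) = 0.9856

0.9856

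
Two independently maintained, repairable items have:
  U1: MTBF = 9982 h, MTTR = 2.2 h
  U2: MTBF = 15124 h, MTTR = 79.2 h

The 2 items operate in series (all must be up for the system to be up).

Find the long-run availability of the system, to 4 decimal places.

A(U1) = MTBF/(MTBF+MTTR) = 9982/(9982+2.2) = 0.999780
A(U2) = MTBF/(MTBF+MTTR) = 15124/(15124+79.2) = 0.994791
Series availability: 0.999780 × 0.994791 = 0.9946

0.9946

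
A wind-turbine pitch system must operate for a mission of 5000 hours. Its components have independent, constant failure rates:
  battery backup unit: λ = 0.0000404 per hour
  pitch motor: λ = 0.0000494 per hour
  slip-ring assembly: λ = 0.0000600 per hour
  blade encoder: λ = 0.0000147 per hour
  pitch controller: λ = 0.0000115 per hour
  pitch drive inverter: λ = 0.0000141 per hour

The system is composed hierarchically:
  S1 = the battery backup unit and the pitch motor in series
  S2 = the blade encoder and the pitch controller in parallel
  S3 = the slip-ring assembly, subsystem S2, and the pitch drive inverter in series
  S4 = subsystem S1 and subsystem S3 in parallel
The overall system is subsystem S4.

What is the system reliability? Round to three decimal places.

0.887

R(battery backup unit) = exp(−0.0000404 × 5000) = 0.81709
R(pitch motor) = exp(−0.0000494 × 5000) = 0.78114
R(slip-ring assembly) = exp(−0.0000600 × 5000) = 0.74082
R(blade encoder) = exp(−0.0000147 × 5000) = 0.92914
R(pitch controller) = exp(−0.0000115 × 5000) = 0.94412
R(pitch drive inverter) = exp(−0.0000141 × 5000) = 0.93193
Series (battery backup unit and pitch motor): 0.81709 × 0.78114 = 0.63826
Parallel (blade encoder and pitch controller): 1 − (1 − 0.92914)(1 − 0.94412) = 0.99604
Series (slip-ring assembly, [0.99604], and pitch drive inverter): 0.74082 × 0.99604 × 0.93193 = 0.68766
Parallel ([0.63826] and [0.68766]): 1 − (1 − 0.63826)(1 − 0.68766) = 0.887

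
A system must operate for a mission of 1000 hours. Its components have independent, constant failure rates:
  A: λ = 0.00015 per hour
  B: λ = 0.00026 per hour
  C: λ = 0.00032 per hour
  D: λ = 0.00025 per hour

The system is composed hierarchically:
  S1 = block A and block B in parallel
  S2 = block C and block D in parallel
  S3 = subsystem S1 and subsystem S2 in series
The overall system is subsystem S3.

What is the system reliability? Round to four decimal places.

0.9095

R(A) = exp(−0.00015 × 1000) = 0.860708
R(B) = exp(−0.00026 × 1000) = 0.771052
R(C) = exp(−0.00032 × 1000) = 0.726149
R(D) = exp(−0.00025 × 1000) = 0.778801
Parallel (A and B): 1 − (1 − 0.860708)(1 − 0.771052) = 0.968109
Parallel (C and D): 1 − (1 − 0.726149)(1 − 0.778801) = 0.939424
Series ([0.968109] and [0.939424]): 0.968109 × 0.939424 = 0.9095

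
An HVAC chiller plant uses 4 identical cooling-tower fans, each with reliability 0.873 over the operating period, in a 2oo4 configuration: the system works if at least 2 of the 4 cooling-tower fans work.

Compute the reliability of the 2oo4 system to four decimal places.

R = Σ_{i=2}^{4} C(4,i) p^i (1−p)^{4−i} with p = 0.873
C(4,2)·0.873^2·0.127^2 = 0.073754
C(4,3)·0.873^3·0.127^1 = 0.337992
C(4,4)·0.873^4·0.127^0 = 0.580841
Sum = 0.9926

0.9926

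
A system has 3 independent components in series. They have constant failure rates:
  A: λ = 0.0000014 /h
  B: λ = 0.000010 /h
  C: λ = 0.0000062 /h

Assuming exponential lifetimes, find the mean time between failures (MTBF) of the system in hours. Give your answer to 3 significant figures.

56800

Series of exponential components: λ_sys = Σ λ_i
λ_sys = 0.0000014 + 0.000010 + 0.0000062 = 1.7600e-05 /h
MTBF = 1 / λ_sys = 56800 h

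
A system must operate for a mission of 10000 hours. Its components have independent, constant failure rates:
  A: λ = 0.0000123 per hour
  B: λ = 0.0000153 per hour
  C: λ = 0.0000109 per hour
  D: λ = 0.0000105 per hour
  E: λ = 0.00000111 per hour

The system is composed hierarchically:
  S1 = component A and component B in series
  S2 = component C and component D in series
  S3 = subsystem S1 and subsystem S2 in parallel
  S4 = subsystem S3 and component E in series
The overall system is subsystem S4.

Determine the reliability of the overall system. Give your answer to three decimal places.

R(A) = exp(−0.0000123 × 10000) = 0.88426
R(B) = exp(−0.0000153 × 10000) = 0.85813
R(C) = exp(−0.0000109 × 10000) = 0.89673
R(D) = exp(−0.0000105 × 10000) = 0.90032
R(E) = exp(−0.00000111 × 10000) = 0.98896
Series (A and B): 0.88426 × 0.85813 = 0.75881
Series (C and D): 0.89673 × 0.90032 = 0.80734
Parallel ([0.75881] and [0.80734]): 1 − (1 − 0.75881)(1 − 0.80734) = 0.95353
Series ([0.95353] and E): 0.95353 × 0.98896 = 0.943

0.943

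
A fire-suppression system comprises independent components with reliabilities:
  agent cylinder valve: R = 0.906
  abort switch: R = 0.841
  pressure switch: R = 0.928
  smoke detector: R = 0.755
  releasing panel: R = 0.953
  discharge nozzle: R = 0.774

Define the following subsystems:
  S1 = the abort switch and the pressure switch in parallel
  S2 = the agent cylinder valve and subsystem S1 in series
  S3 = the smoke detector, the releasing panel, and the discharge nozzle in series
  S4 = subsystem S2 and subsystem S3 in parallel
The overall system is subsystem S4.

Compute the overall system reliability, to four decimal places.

0.9538

Parallel (abort switch and pressure switch): 1 − (1 − 0.841000)(1 − 0.928000) = 0.988552
Series (agent cylinder valve and [0.988552]): 0.906000 × 0.988552 = 0.895628
Series (smoke detector, releasing panel, and discharge nozzle): 0.755000 × 0.953000 × 0.774000 = 0.556905
Parallel ([0.895628] and [0.556905]): 1 − (1 − 0.895628)(1 − 0.556905) = 0.9538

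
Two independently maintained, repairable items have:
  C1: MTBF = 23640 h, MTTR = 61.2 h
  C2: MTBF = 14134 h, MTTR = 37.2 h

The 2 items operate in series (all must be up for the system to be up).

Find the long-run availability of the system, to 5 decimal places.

0.99480

A(C1) = MTBF/(MTBF+MTTR) = 23640/(23640+61.2) = 0.997418
A(C2) = MTBF/(MTBF+MTTR) = 14134/(14134+37.2) = 0.997375
Series availability: 0.997418 × 0.997375 = 0.99480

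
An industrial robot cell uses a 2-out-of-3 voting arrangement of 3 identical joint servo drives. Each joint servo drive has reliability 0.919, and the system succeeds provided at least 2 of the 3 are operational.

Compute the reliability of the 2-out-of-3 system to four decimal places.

R = Σ_{i=2}^{3} C(3,i) p^i (1−p)^{3−i} with p = 0.919
C(3,2)·0.919^2·0.081^1 = 0.205228
C(3,3)·0.919^3·0.081^0 = 0.776152
Sum = 0.9814

0.9814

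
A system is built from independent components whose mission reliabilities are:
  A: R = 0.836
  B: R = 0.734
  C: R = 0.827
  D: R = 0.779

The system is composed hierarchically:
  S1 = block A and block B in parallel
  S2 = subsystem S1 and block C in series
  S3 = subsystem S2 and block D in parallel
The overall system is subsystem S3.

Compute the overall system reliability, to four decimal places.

Parallel (A and B): 1 − (1 − 0.836000)(1 − 0.734000) = 0.956376
Series ([0.956376] and C): 0.956376 × 0.827000 = 0.790923
Parallel ([0.790923] and D): 1 − (1 − 0.790923)(1 − 0.779000) = 0.9538

0.9538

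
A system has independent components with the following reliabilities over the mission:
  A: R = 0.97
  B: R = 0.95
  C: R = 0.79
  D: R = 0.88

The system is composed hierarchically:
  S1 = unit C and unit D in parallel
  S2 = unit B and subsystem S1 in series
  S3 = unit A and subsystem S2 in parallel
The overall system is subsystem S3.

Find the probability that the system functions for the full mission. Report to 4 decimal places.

0.9978

Parallel (C and D): 1 − (1 − 0.790000)(1 − 0.880000) = 0.974800
Series (B and [0.974800]): 0.950000 × 0.974800 = 0.926060
Parallel (A and [0.926060]): 1 − (1 − 0.970000)(1 − 0.926060) = 0.9978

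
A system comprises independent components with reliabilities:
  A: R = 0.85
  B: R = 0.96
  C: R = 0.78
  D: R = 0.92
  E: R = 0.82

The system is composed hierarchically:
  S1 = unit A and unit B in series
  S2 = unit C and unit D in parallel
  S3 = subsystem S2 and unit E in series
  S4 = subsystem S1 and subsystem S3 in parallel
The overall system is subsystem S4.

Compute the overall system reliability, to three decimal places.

0.964

Series (A and B): 0.85000 × 0.96000 = 0.81600
Parallel (C and D): 1 − (1 − 0.78000)(1 − 0.92000) = 0.98240
Series ([0.98240] and E): 0.98240 × 0.82000 = 0.80557
Parallel ([0.81600] and [0.80557]): 1 − (1 − 0.81600)(1 − 0.80557) = 0.964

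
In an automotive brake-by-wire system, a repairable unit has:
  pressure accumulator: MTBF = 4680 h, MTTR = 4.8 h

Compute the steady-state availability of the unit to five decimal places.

A(pressure accumulator) = MTBF/(MTBF+MTTR) = 4680/(4680+4.8) = 0.99898

0.99898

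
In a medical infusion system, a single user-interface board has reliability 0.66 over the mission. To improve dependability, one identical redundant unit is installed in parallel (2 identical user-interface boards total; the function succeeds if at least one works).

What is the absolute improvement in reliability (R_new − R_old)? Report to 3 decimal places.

R_before = 0.66
R_after = 1 − (1 − 0.66)^2 = 0.884
ΔR = 0.884 − 0.66 = 0.224

0.224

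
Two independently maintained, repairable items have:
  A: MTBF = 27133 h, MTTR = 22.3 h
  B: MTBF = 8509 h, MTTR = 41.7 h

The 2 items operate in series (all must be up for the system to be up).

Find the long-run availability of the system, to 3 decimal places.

A(A) = MTBF/(MTBF+MTTR) = 27133/(27133+22.3) = 0.999179
A(B) = MTBF/(MTBF+MTTR) = 8509/(8509+41.7) = 0.995123
Series availability: 0.999179 × 0.995123 = 0.994

0.994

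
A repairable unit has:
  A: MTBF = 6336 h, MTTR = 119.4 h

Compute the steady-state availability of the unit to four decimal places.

0.9815

A(A) = MTBF/(MTBF+MTTR) = 6336/(6336+119.4) = 0.9815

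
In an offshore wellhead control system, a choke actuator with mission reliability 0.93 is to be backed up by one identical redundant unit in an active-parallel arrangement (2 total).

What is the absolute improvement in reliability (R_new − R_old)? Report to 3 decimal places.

0.065

R_before = 0.93
R_after = 1 − (1 − 0.93)^2 = 0.995
ΔR = 0.995 − 0.93 = 0.065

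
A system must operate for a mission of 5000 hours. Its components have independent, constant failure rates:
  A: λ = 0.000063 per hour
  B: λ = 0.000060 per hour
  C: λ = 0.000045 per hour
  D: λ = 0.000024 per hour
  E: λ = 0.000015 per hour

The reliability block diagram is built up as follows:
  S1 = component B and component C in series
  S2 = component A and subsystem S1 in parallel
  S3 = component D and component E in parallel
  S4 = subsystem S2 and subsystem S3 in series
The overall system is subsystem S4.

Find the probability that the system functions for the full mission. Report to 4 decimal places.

0.8824

R(A) = exp(−0.000063 × 5000) = 0.729789
R(B) = exp(−0.000060 × 5000) = 0.740818
R(C) = exp(−0.000045 × 5000) = 0.798516
R(D) = exp(−0.000024 × 5000) = 0.886920
R(E) = exp(−0.000015 × 5000) = 0.927743
Series (B and C): 0.740818 × 0.798516 = 0.591555
Parallel (A and [0.591555]): 1 − (1 − 0.729789)(1 − 0.591555) = 0.889634
Parallel (D and E): 1 − (1 − 0.886920)(1 − 0.927743) = 0.991829
Series ([0.889634] and [0.991829]): 0.889634 × 0.991829 = 0.8824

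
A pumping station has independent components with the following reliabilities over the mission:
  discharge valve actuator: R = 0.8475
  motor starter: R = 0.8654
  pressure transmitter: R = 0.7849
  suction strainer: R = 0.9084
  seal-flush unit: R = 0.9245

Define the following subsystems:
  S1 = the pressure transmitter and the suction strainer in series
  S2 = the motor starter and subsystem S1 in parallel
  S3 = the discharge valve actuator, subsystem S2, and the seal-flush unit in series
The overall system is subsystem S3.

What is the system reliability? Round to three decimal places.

0.753

Series (pressure transmitter and suction strainer): 0.78490 × 0.90840 = 0.71300
Parallel (motor starter and [0.71300]): 1 − (1 − 0.86540)(1 − 0.71300) = 0.96137
Series (discharge valve actuator, [0.96137], and seal-flush unit): 0.84750 × 0.96137 × 0.92450 = 0.753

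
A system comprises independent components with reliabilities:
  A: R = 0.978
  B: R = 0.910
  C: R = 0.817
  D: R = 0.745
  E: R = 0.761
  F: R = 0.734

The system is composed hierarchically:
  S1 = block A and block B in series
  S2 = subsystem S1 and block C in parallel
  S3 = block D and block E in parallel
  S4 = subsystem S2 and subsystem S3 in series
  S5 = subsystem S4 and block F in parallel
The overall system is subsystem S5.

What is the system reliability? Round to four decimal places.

0.9788

Series (A and B): 0.978000 × 0.910000 = 0.889980
Parallel ([0.889980] and C): 1 − (1 − 0.889980)(1 − 0.817000) = 0.979866
Parallel (D and E): 1 − (1 − 0.745000)(1 − 0.761000) = 0.939055
Series ([0.979866] and [0.939055]): 0.979866 × 0.939055 = 0.920148
Parallel ([0.920148] and F): 1 − (1 − 0.920148)(1 − 0.734000) = 0.9788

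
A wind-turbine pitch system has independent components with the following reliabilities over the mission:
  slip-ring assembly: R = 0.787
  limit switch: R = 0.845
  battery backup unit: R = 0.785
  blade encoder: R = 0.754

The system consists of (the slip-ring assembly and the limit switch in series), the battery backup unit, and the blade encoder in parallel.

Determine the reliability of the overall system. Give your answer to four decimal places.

Series (slip-ring assembly and limit switch): 0.787000 × 0.845000 = 0.665015
Parallel ([0.665015], battery backup unit, and blade encoder): 1 − (1 − 0.665015)(1 − 0.785000)(1 − 0.754000) = 0.9823

0.9823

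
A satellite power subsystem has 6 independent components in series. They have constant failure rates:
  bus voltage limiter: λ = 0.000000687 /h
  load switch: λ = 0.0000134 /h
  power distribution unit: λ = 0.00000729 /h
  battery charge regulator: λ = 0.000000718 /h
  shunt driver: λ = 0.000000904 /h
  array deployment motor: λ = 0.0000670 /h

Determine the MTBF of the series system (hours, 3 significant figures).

Series of exponential components: λ_sys = Σ λ_i
λ_sys = 0.000000687 + 0.0000134 + 0.00000729 + 0.000000718 + 0.000000904 + 0.0000670 = 8.9999e-05 /h
MTBF = 1 / λ_sys = 11100 h

11100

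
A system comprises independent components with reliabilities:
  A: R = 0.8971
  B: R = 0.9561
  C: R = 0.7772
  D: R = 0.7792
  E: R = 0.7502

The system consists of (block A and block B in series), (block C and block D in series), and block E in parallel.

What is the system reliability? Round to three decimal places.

0.986

Series (A and B): 0.89710 × 0.95610 = 0.85772
Series (C and D): 0.77720 × 0.77920 = 0.60559
Parallel ([0.85772], [0.60559], and E): 1 − (1 − 0.85772)(1 − 0.60559)(1 − 0.75020) = 0.986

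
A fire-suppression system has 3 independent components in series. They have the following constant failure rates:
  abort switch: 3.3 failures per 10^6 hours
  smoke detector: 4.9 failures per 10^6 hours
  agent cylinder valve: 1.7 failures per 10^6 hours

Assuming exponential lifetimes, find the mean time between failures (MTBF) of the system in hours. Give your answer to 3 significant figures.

Series of exponential components: λ_sys = Σ λ_i
λ_sys = 0.0000033 + 0.0000049 + 0.0000017 = 9.9000e-06 /h
MTBF = 1 / λ_sys = 101000 h

101000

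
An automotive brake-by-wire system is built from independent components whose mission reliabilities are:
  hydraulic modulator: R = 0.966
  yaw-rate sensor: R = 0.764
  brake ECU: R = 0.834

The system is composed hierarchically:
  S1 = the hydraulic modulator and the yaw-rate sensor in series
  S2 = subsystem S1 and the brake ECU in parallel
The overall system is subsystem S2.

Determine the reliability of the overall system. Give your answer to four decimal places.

0.9565

Series (hydraulic modulator and yaw-rate sensor): 0.966000 × 0.764000 = 0.738024
Parallel ([0.738024] and brake ECU): 1 − (1 − 0.738024)(1 − 0.834000) = 0.9565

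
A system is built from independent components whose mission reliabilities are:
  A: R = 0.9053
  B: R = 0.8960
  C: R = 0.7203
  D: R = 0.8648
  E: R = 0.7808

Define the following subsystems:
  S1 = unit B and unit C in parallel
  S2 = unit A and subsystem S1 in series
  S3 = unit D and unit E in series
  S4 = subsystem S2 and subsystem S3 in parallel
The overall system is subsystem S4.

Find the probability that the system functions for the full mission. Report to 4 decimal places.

0.9607

Parallel (B and C): 1 − (1 − 0.896000)(1 − 0.720300) = 0.970911
Series (A and [0.970911]): 0.905300 × 0.970911 = 0.878966
Series (D and E): 0.864800 × 0.780800 = 0.675236
Parallel ([0.878966] and [0.675236]): 1 − (1 − 0.878966)(1 − 0.675236) = 0.9607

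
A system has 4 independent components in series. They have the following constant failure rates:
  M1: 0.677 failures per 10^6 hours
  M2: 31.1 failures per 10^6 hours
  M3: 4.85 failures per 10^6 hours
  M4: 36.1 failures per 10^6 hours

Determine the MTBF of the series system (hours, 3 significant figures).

13800

Series of exponential components: λ_sys = Σ λ_i
λ_sys = 0.000000677 + 0.0000311 + 0.00000485 + 0.0000361 = 7.2727e-05 /h
MTBF = 1 / λ_sys = 13800 h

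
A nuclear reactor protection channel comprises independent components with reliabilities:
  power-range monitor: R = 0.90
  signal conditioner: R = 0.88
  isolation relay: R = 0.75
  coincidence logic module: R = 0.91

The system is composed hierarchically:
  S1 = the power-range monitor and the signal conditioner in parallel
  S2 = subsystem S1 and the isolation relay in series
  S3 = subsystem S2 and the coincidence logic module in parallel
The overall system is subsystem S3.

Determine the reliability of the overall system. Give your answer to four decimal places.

Parallel (power-range monitor and signal conditioner): 1 − (1 − 0.900000)(1 − 0.880000) = 0.988000
Series ([0.988000] and isolation relay): 0.988000 × 0.750000 = 0.741000
Parallel ([0.741000] and coincidence logic module): 1 − (1 − 0.741000)(1 − 0.910000) = 0.9767

0.9767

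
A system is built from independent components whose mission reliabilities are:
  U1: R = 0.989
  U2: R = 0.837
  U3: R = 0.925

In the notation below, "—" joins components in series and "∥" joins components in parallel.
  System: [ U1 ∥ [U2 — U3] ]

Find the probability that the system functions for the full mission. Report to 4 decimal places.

Series (U2 and U3): 0.837000 × 0.925000 = 0.774225
Parallel (U1 and [0.774225]): 1 − (1 − 0.989000)(1 − 0.774225) = 0.9975

0.9975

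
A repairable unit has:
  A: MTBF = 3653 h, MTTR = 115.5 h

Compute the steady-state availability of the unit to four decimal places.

A(A) = MTBF/(MTBF+MTTR) = 3653/(3653+115.5) = 0.9694

0.9694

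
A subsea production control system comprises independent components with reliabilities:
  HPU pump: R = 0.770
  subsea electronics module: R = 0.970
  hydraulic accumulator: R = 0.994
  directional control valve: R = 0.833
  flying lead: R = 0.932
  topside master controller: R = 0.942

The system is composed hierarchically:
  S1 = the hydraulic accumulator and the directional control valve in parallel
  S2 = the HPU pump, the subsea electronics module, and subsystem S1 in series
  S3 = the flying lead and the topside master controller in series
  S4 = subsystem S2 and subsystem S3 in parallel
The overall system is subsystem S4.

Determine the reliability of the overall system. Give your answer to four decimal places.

0.9690

Parallel (hydraulic accumulator and directional control valve): 1 − (1 − 0.994000)(1 − 0.833000) = 0.998998
Series (HPU pump, subsea electronics module, and [0.998998]): 0.770000 × 0.970000 × 0.998998 = 0.746152
Series (flying lead and topside master controller): 0.932000 × 0.942000 = 0.877944
Parallel ([0.746152] and [0.877944]): 1 − (1 − 0.746152)(1 − 0.877944) = 0.9690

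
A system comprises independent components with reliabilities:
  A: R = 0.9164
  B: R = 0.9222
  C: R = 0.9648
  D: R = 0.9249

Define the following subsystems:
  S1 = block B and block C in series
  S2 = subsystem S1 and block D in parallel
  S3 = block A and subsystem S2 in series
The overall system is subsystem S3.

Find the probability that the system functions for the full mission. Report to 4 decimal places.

0.9088

Series (B and C): 0.922200 × 0.964800 = 0.889739
Parallel ([0.889739] and D): 1 − (1 − 0.889739)(1 − 0.924900) = 0.991719
Series (A and [0.991719]): 0.916400 × 0.991719 = 0.9088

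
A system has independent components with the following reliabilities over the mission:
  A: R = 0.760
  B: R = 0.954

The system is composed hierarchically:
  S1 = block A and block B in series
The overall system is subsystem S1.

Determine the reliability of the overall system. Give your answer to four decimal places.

Series (A and B): 0.760000 × 0.954000 = 0.7250

0.7250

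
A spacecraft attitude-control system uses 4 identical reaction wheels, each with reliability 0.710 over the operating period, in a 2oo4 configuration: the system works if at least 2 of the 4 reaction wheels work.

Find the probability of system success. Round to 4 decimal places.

0.9237

R = Σ_{i=2}^{4} C(4,i) p^i (1−p)^{4−i} with p = 0.710
C(4,2)·0.710^2·0.290^2 = 0.254369
C(4,3)·0.710^3·0.290^1 = 0.415177
C(4,4)·0.710^4·0.290^0 = 0.254117
Sum = 0.9237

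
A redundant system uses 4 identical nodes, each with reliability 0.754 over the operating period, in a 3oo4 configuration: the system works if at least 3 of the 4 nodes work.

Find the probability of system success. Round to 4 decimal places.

0.7450

R = Σ_{i=3}^{4} C(4,i) p^i (1−p)^{4−i} with p = 0.754
C(4,3)·0.754^3·0.246^1 = 0.421802
C(4,4)·0.754^4·0.246^0 = 0.323210
Sum = 0.7450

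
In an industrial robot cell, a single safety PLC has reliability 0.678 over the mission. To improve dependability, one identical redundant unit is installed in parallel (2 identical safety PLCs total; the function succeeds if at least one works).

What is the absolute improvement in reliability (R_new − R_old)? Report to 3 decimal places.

R_before = 0.678
R_after = 1 − (1 − 0.678)^2 = 0.896
ΔR = 0.896 − 0.678 = 0.218

0.218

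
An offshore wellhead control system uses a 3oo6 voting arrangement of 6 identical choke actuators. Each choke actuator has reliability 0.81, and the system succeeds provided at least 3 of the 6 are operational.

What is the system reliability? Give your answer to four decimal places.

R = Σ_{i=3}^{6} C(6,i) p^i (1−p)^{6−i} with p = 0.81
C(6,3)·0.81^3·0.19^3 = 0.072903
C(6,4)·0.81^4·0.19^2 = 0.233098
C(6,5)·0.81^5·0.19^1 = 0.397493
C(6,6)·0.81^6·0.19^0 = 0.282430
Sum = 0.9859

0.9859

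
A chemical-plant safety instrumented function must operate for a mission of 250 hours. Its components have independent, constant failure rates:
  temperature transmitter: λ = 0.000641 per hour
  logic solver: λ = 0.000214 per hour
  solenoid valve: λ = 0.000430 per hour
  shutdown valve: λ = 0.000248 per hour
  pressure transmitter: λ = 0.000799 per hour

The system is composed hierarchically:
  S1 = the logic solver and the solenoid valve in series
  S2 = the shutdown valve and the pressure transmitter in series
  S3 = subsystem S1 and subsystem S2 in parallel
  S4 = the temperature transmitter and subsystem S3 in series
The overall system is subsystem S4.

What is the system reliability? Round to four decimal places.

0.8228

R(temperature transmitter) = exp(−0.000641 × 250) = 0.851931
R(logic solver) = exp(−0.000214 × 250) = 0.947906
R(solenoid valve) = exp(−0.000430 × 250) = 0.898077
R(shutdown valve) = exp(−0.000248 × 250) = 0.939883
R(pressure transmitter) = exp(−0.000799 × 250) = 0.818935
Series (logic solver and solenoid valve): 0.947906 × 0.898077 = 0.851293
Series (shutdown valve and pressure transmitter): 0.939883 × 0.818935 = 0.769703
Parallel ([0.851293] and [0.769703]): 1 − (1 − 0.851293)(1 − 0.769703) = 0.965753
Series (temperature transmitter and [0.965753]): 0.851931 × 0.965753 = 0.8228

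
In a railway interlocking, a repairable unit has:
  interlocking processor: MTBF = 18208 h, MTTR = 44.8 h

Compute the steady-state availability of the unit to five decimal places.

0.99755

A(interlocking processor) = MTBF/(MTBF+MTTR) = 18208/(18208+44.8) = 0.99755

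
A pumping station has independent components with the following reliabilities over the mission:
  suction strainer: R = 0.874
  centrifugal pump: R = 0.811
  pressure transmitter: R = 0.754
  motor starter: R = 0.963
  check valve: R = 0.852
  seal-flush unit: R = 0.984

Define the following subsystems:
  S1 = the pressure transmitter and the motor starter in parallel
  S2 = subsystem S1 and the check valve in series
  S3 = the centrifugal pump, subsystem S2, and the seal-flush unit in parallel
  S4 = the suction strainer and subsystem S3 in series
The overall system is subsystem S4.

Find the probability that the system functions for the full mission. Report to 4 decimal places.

0.8736

Parallel (pressure transmitter and motor starter): 1 − (1 − 0.754000)(1 − 0.963000) = 0.990898
Series ([0.990898] and check valve): 0.990898 × 0.852000 = 0.844245
Parallel (centrifugal pump, [0.844245], and seal-flush unit): 1 − (1 − 0.811000)(1 − 0.844245)(1 − 0.984000) = 0.999529
Series (suction strainer and [0.999529]): 0.874000 × 0.999529 = 0.8736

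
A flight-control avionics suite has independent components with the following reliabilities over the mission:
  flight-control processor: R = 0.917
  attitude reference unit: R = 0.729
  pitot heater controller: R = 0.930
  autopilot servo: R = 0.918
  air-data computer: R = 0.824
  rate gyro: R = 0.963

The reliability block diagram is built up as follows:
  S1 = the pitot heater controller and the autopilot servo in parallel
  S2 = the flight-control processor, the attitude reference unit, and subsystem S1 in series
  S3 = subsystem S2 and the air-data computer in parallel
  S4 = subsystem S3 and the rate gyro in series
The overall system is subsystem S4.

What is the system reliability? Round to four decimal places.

Parallel (pitot heater controller and autopilot servo): 1 − (1 − 0.930000)(1 − 0.918000) = 0.994260
Series (flight-control processor, attitude reference unit, and [0.994260]): 0.917000 × 0.729000 × 0.994260 = 0.664656
Parallel ([0.664656] and air-data computer): 1 − (1 − 0.664656)(1 − 0.824000) = 0.940979
Series ([0.940979] and rate gyro): 0.940979 × 0.963000 = 0.9062

0.9062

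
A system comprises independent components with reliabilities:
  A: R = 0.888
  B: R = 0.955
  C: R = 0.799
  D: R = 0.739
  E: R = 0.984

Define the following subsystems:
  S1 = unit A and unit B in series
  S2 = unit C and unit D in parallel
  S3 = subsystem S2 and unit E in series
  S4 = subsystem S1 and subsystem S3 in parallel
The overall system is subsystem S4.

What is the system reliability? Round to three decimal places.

Series (A and B): 0.88800 × 0.95500 = 0.84804
Parallel (C and D): 1 − (1 − 0.79900)(1 − 0.73900) = 0.94754
Series ([0.94754] and E): 0.94754 × 0.98400 = 0.93238
Parallel ([0.84804] and [0.93238]): 1 − (1 − 0.84804)(1 − 0.93238) = 0.990

0.990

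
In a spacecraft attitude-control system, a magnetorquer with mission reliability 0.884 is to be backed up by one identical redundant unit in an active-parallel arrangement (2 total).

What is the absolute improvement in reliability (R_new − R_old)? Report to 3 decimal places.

0.103

R_before = 0.884
R_after = 1 − (1 − 0.884)^2 = 0.987
ΔR = 0.987 − 0.884 = 0.103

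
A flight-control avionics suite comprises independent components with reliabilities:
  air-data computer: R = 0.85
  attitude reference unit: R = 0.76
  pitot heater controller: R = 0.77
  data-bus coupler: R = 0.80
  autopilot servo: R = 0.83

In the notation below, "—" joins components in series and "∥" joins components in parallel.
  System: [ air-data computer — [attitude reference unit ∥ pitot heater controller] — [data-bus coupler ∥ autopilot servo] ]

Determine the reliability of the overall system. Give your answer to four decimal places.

0.7758

Parallel (attitude reference unit and pitot heater controller): 1 − (1 − 0.760000)(1 − 0.770000) = 0.944800
Parallel (data-bus coupler and autopilot servo): 1 − (1 − 0.800000)(1 − 0.830000) = 0.966000
Series (air-data computer, [0.944800], and [0.966000]): 0.850000 × 0.944800 × 0.966000 = 0.7758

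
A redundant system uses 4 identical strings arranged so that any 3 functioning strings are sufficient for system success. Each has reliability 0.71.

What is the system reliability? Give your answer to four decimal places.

0.6693

R = Σ_{i=3}^{4} C(4,i) p^i (1−p)^{4−i} with p = 0.71
C(4,3)·0.71^3·0.29^1 = 0.415177
C(4,4)·0.71^4·0.29^0 = 0.254117
Sum = 0.6693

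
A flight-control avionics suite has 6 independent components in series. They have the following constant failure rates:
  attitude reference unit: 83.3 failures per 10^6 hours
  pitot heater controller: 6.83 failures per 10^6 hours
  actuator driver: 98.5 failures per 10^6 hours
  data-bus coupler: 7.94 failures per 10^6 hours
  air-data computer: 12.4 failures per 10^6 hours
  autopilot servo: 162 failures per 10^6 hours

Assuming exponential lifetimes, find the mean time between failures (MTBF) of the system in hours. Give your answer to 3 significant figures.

2700

Series of exponential components: λ_sys = Σ λ_i
λ_sys = 0.0000833 + 0.00000683 + 0.0000985 + 0.00000794 + 0.0000124 + 0.000162 = 3.7097e-04 /h
MTBF = 1 / λ_sys = 2700 h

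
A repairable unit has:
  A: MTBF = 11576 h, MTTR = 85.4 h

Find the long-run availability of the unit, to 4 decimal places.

0.9927

A(A) = MTBF/(MTBF+MTTR) = 11576/(11576+85.4) = 0.9927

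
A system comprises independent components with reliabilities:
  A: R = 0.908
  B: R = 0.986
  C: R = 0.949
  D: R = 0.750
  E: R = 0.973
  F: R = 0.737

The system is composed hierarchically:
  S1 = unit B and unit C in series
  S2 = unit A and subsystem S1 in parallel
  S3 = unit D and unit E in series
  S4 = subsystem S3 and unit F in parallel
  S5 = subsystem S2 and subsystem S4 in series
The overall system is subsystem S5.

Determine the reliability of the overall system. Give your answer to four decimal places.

Series (B and C): 0.986000 × 0.949000 = 0.935714
Parallel (A and [0.935714]): 1 − (1 − 0.908000)(1 − 0.935714) = 0.994086
Series (D and E): 0.750000 × 0.973000 = 0.729750
Parallel ([0.729750] and F): 1 − (1 − 0.729750)(1 − 0.737000) = 0.928924
Series ([0.994086] and [0.928924]): 0.994086 × 0.928924 = 0.9234

0.9234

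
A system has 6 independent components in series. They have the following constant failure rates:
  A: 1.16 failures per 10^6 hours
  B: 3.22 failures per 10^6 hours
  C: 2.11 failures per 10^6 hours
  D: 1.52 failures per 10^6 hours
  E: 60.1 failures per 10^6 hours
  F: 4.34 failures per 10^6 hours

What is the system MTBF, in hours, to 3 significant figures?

Series of exponential components: λ_sys = Σ λ_i
λ_sys = 0.00000116 + 0.00000322 + 0.00000211 + 0.00000152 + 0.0000601 + 0.00000434 = 7.2450e-05 /h
MTBF = 1 / λ_sys = 13800 h

13800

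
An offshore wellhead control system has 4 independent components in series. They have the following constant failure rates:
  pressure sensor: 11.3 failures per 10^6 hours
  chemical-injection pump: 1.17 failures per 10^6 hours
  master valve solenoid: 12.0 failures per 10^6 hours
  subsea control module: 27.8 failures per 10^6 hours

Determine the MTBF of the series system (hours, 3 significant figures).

Series of exponential components: λ_sys = Σ λ_i
λ_sys = 0.0000113 + 0.00000117 + 0.0000120 + 0.0000278 = 5.2270e-05 /h
MTBF = 1 / λ_sys = 19100 h

19100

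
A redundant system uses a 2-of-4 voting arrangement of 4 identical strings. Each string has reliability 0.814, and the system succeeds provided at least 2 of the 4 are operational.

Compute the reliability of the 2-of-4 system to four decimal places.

0.9779

R = Σ_{i=2}^{4} C(4,i) p^i (1−p)^{4−i} with p = 0.814
C(4,2)·0.814^2·0.186^2 = 0.137539
C(4,3)·0.814^3·0.186^1 = 0.401279
C(4,4)·0.814^4·0.186^0 = 0.439033
Sum = 0.9779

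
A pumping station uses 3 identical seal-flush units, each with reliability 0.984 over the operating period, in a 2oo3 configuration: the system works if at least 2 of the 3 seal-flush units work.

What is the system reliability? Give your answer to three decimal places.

0.999

R = Σ_{i=2}^{3} C(3,i) p^i (1−p)^{3−i} with p = 0.984
C(3,2)·0.984^2·0.016^1 = 0.04648
C(3,3)·0.984^3·0.016^0 = 0.95276
Sum = 0.999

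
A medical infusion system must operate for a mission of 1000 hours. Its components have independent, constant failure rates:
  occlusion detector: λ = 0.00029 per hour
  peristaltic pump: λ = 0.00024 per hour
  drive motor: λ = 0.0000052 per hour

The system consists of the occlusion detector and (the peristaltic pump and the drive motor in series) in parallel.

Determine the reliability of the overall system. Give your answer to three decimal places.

R(occlusion detector) = exp(−0.00029 × 1000) = 0.74826
R(peristaltic pump) = exp(−0.00024 × 1000) = 0.78663
R(drive motor) = exp(−0.0000052 × 1000) = 0.99481
Series (peristaltic pump and drive motor): 0.78663 × 0.99481 = 0.78255
Parallel (occlusion detector and [0.78255]): 1 − (1 − 0.74826)(1 − 0.78255) = 0.945

0.945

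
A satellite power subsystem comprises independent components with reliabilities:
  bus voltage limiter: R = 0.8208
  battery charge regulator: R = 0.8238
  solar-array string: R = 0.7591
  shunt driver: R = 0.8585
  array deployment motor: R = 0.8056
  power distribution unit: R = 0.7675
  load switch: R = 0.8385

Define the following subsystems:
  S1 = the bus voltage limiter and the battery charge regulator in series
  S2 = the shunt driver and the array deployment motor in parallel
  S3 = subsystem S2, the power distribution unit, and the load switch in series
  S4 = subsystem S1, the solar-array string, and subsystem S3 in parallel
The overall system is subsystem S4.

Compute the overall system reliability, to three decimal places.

0.971

Series (bus voltage limiter and battery charge regulator): 0.82080 × 0.82380 = 0.67618
Parallel (shunt driver and array deployment motor): 1 − (1 − 0.85850)(1 − 0.80560) = 0.97249
Series ([0.97249], power distribution unit, and load switch): 0.97249 × 0.76750 × 0.83850 = 0.62584
Parallel ([0.67618], solar-array string, and [0.62584]): 1 − (1 − 0.67618)(1 − 0.75910)(1 − 0.62584) = 0.971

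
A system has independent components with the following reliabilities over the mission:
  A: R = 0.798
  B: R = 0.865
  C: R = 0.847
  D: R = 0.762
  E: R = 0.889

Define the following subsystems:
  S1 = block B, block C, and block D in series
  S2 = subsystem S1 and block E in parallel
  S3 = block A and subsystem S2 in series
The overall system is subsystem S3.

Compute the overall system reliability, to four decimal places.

0.7589

Series (B, C, and D): 0.865000 × 0.847000 × 0.762000 = 0.558283
Parallel ([0.558283] and E): 1 − (1 − 0.558283)(1 − 0.889000) = 0.950969
Series (A and [0.950969]): 0.798000 × 0.950969 = 0.7589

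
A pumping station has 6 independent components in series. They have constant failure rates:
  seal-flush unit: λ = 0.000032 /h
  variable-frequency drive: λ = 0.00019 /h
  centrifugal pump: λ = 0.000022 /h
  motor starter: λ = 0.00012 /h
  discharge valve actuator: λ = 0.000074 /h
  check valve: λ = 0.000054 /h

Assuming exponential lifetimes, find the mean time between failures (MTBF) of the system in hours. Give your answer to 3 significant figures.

2030

Series of exponential components: λ_sys = Σ λ_i
λ_sys = 0.000032 + 0.00019 + 0.000022 + 0.00012 + 0.000074 + 0.000054 = 4.9200e-04 /h
MTBF = 1 / λ_sys = 2030 h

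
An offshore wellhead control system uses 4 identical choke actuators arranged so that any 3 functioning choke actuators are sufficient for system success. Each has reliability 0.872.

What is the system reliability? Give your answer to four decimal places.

R = Σ_{i=3}^{4} C(4,i) p^i (1−p)^{4−i} with p = 0.872
C(4,3)·0.872^3·0.128^1 = 0.339484
C(4,4)·0.872^4·0.128^0 = 0.578184
Sum = 0.9177

0.9177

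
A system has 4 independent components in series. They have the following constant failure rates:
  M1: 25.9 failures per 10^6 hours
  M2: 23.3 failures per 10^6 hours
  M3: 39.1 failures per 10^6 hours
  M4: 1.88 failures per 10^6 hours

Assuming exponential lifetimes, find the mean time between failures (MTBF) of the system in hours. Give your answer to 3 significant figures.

Series of exponential components: λ_sys = Σ λ_i
λ_sys = 0.0000259 + 0.0000233 + 0.0000391 + 0.00000188 = 9.0180e-05 /h
MTBF = 1 / λ_sys = 11100 h

11100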